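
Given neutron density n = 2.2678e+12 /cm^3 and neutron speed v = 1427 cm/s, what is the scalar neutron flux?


phi = n * v
phi = 2.2678e+12 * 1427
phi = 3.2362e+15 /cm^2/s

3.2362e+15


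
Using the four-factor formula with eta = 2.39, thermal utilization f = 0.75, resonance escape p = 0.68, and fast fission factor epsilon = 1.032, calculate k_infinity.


k_inf = eta * f * p * epsilon
k_inf = 2.39 * 0.75 * 0.68 * 1.032
k_inf = 1.2579

1.2579


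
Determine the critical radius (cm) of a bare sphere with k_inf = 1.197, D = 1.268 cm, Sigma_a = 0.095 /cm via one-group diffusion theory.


L^2 = D / Sigma_a = 1.268 / 0.095 = 13.34737 cm^2
B_m^2 = (k_inf - 1) / L^2 = (1.197 - 1) / 13.34737 = 0.01475946 /cm^2
For a bare sphere: B_g = pi/R, so R_c = pi / sqrt(B_m^2)
R_c = pi / sqrt(0.01475946) = 25.859 cm

25.859


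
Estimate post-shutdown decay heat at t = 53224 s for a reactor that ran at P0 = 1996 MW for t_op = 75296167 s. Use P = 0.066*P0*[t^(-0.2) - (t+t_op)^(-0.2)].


P/P0 = 0.066 * [t^(-0.2) - (t + t_op)^(-0.2)]
P/P0 = 0.066 * [53224^(-0.2) - (53224 + 75296167)^(-0.2)]
P/P0 = 0.066 * [0.1134432 - 0.02658178] = 0.005732854
P = 1996 * 0.005732854 = 11.443 MW

11.443


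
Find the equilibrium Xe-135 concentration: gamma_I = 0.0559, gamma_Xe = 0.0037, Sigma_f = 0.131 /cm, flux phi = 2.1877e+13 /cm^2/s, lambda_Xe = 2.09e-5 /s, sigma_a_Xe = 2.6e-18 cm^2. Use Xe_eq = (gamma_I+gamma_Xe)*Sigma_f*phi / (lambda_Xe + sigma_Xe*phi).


Xe_eq = (gamma_I + gamma_Xe) * Sigma_f * phi / (lambda_Xe + sigma_Xe * phi)
Numerator = (0.0559 + 0.0037) * 0.131 * 2.1877e+13 = 1.708069e+11
Denominator = 2.09e-5 + 2.6e-18 * 2.1877e+13 = 7.778020e-05
Xe_eq = 1.708069e+11 / 7.778020e-05 = 2.1960e+15 /cm^3

2.1960e+15


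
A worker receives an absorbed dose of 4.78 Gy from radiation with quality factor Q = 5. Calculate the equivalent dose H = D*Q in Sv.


H = D * Q
H = 4.78 * 5
H = 23.900 Sv

23.900


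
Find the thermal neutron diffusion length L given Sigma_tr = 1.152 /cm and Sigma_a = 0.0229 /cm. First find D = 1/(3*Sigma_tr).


D = 1 / (3 * Sigma_tr) = 1 / (3 * 1.152) = 0.2893519 cm
L = sqrt(D / Sigma_a)
L = sqrt(0.2893519 / 0.0229)
L = 3.5546 cm

3.5546


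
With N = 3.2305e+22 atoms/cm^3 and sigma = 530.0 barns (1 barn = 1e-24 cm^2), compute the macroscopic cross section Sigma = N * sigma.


Sigma = N * sigma_barns * 1e-24
Sigma = 3.2305e+22 * 530.0 * 1e-24
Sigma = 17.122 /cm

17.122


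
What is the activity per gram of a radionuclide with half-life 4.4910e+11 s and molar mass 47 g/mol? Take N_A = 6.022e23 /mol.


lambda = ln(2) / t_half = ln(2) / 4.4910e+11 = 1.543414e-12 /s
SA = lambda * N_A / M
SA = 1.543414e-12 * 6.022e23 / 47
SA = 1.9775e+10 Bq/g

1.9775e+10


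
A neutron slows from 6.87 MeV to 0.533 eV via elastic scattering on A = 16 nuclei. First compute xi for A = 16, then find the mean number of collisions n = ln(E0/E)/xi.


xi = 1 + (A-1)^2/(2A)*ln((A-1)/(A+1)) = 0.1199467 (for A = 16)
n = ln(E0/E) / xi
n = ln(6.87e6 / 0.533) / 0.1199467
n = ln(1.288931e+07) / 0.1199467 = 136.49

136.49


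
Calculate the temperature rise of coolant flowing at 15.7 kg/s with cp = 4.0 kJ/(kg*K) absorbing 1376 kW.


dT = Q / (m_dot * cp)
dT = 1376 / (15.7 * 4.0)
dT = 21.911 C

21.911


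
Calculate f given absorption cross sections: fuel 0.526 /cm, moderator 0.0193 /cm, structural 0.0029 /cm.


f = Sigma_a_fuel / (Sigma_a_fuel + Sigma_a_mod + Sigma_a_other)
f = 0.526 / (0.526 + 0.0193 + 0.0029)
f = 0.95950

0.95950


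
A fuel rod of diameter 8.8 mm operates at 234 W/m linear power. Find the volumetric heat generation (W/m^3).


r = D / 2 / 1000 = 8.8 / 2 / 1000 = 0.0044 m
q''' = q' / (pi * r^2)
q''' = 234 / (pi * 0.0044^2)
q''' = 3.8473e+06 W/m^3

3.8473e+06


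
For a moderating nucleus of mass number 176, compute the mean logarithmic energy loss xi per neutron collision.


xi = 1 + (A-1)^2/(2A) * ln((A-1)/(A+1))
xi = 1 + (176-1)^2/(2*176) * ln((176-1)/(176 +1))
xi = 0.011321

0.011321


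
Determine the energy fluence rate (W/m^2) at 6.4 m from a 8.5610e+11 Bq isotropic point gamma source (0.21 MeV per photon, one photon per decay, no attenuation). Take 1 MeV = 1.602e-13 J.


psi = A * E * 1.602e-13 / (4*pi*r^2)
psi = 8.5610e+11 * 0.21 * 1.602e-13 / (4*pi*6.4^2)
psi = 5.5955e-05 W/m^2

5.5955e-05


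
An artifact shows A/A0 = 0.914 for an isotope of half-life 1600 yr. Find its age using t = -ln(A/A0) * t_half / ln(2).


lambda = ln(2) / t_half = ln(2) / 1600 = 4.332170e-04 /yr
t = -ln(A/A0) / lambda
t = -ln(0.914) / 4.332170e-04
t = 207.57 yr

207.57


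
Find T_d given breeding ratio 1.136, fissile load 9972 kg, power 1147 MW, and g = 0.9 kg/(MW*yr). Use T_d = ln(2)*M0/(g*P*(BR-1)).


Breeding gain G = BR - 1 = 1.136 - 1 = 0.136
Fissile production rate = g * P * G = 0.9 * 1147 * 0.136 = 140.3928 kg/yr
T_d = ln(2) * M0 / (g * P * G)
T_d = ln(2) * 9972 / 140.3928 = 49.234 yr

49.234


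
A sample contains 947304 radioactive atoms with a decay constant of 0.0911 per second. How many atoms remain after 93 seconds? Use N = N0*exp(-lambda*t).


N = N0 * exp(-lambda * t)
N = 947304 * exp(-0.0911 * 93)
N = 198.16

198.16


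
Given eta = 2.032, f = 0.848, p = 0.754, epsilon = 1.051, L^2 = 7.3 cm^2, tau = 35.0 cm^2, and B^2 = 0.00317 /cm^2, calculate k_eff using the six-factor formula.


k_inf = eta*f*p*eps = 2.032*0.848*0.754*1.051 = 1.365506
P_TNL = 1/(1 + L^2*B^2) = 1/(1 + 7.3*0.00317) = 0.9773824
P_FNL = exp(-B^2*tau) = exp(-0.00317*35.0) = 0.8949835
k_eff = k_inf * P_TNL * P_FNL = 1.365506 * 0.9773824 * 0.8949835
k_eff = 1.1945

1.1945


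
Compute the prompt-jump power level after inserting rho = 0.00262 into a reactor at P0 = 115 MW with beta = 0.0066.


P1/P0 = beta / (beta - rho)
P1/P0 = 0.0066 / (0.0066 - 0.00262) = 1.658291
P1 = 115 * 1.658291 = 190.70 MW

190.70


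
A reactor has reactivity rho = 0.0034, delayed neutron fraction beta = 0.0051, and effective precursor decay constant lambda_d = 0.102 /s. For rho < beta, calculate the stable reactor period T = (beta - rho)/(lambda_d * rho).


T = (beta - rho) / (lambda_d * rho)
T = (0.0051 - 0.0034) / (0.102 * 0.0034)
T = 4.9020 s

4.9020


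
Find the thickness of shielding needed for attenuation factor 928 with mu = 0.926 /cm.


x = ln(factor) / mu
x = ln(928) / 0.926
x = 7.3791 cm

7.3791


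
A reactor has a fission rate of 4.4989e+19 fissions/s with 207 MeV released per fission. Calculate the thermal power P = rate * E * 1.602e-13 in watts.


P = fission_rate * E_MeV * 1.602e-13
P = 4.4989e+19 * 207 * 1.602e-13
P = 1.4919e+09 W

1.4919e+09


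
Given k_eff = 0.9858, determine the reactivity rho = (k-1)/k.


rho = (k_eff - 1) / k_eff
rho = (0.9858 - 1) / 0.9858
rho = -0.014405

-0.014405


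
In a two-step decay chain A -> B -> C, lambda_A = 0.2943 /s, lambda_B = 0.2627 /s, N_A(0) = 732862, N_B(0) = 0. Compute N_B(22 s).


N_B(t) = lambda_A * N_A0 / (lambda_B - lambda_A) * [exp(-lambda_A*t) - exp(-lambda_B*t)]
exp(-0.2943*22) = 0.001542116; exp(-0.2627*22) = 0.003090569
N_B = 0.2943 * 732862 / (0.2627 - 0.2943) * (0.001542116 - 0.003090569)
N_B = 10569

10569


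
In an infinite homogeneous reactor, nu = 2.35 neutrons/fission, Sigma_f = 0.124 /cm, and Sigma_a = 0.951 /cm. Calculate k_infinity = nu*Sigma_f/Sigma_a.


k_inf = nu * Sigma_f / Sigma_a
k_inf = 2.35 * 0.124 / 0.951
k_inf = 0.30641

0.30641


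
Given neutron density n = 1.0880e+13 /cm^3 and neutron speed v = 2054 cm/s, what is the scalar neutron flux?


phi = n * v
phi = 1.0880e+13 * 2054
phi = 2.2348e+16 /cm^2/s

2.2348e+16


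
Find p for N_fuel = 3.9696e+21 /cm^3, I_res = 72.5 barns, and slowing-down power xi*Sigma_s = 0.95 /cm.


p = exp(-N * I * 1e-24 / (xi*Sigma_s))
p = exp(-3.9696e+21 * 72.5 * 1e-24 / 0.95)
p = 0.73864

0.73864


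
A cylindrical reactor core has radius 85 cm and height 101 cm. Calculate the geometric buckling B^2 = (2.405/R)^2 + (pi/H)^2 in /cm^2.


B^2 = (2.405/R)^2 + (pi/H)^2
B^2 = (2.405/85)^2 + (pi/101)^2
B^2 = 0.0017681 /cm^2

0.0017681


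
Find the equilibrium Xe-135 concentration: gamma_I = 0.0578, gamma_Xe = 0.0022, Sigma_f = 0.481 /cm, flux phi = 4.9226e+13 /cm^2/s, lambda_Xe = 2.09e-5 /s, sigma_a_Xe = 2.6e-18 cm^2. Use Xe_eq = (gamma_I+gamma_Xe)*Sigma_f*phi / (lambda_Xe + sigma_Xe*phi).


Xe_eq = (gamma_I + gamma_Xe) * Sigma_f * phi / (lambda_Xe + sigma_Xe * phi)
Numerator = (0.0578 + 0.0022) * 0.481 * 4.9226e+13 = 1.420662e+12
Denominator = 2.09e-5 + 2.6e-18 * 4.9226e+13 = 1.488876e-04
Xe_eq = 1.420662e+12 / 1.488876e-04 = 9.5418e+15 /cm^3

9.5418e+15


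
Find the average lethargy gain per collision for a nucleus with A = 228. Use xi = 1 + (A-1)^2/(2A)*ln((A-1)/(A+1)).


xi = 1 + (A-1)^2/(2A) * ln((A-1)/(A+1))
xi = 1 + (228-1)^2/(2*228) * ln((228-1)/(228 +1))
xi = 0.0087463

0.0087463


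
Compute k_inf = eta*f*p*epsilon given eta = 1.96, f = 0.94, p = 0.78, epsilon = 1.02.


k_inf = eta * f * p * epsilon
k_inf = 1.96 * 0.94 * 0.78 * 1.02
k_inf = 1.4658

1.4658


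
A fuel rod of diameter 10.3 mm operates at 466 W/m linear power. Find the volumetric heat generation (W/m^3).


r = D / 2 / 1000 = 10.3 / 2 / 1000 = 0.00515 m
q''' = q' / (pi * r^2)
q''' = 466 / (pi * 0.00515^2)
q''' = 5.5927e+06 W/m^3

5.5927e+06


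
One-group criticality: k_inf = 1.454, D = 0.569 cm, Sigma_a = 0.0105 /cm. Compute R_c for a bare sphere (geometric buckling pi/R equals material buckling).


L^2 = D / Sigma_a = 0.569 / 0.0105 = 54.19048 cm^2
B_m^2 = (k_inf - 1) / L^2 = (1.454 - 1) / 54.19048 = 0.008377855 /cm^2
For a bare sphere: B_g = pi/R, so R_c = pi / sqrt(B_m^2)
R_c = pi / sqrt(0.008377855) = 34.323 cm

34.323


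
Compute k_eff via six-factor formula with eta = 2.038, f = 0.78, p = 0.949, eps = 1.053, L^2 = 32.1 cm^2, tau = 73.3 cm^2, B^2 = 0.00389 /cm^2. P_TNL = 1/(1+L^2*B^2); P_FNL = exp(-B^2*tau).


k_inf = eta*f*p*eps = 2.038*0.78*0.949*1.053 = 1.588522
P_TNL = 1/(1 + L^2*B^2) = 1/(1 + 32.1*0.00389) = 0.8889924
P_FNL = exp(-B^2*tau) = exp(-0.00389*73.3) = 0.7519112
k_eff = k_inf * P_TNL * P_FNL = 1.588522 * 0.8889924 * 0.7519112
k_eff = 1.0618

1.0618


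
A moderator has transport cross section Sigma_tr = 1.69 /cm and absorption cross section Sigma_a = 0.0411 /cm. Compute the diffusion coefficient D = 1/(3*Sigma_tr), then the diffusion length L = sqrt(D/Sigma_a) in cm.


D = 1 / (3 * Sigma_tr) = 1 / (3 * 1.69) = 0.1972387 cm
L = sqrt(D / Sigma_a)
L = sqrt(0.1972387 / 0.0411)
L = 2.1907 cm

2.1907


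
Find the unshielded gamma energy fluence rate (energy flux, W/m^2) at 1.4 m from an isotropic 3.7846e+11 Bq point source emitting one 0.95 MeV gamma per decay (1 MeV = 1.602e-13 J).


psi = A * E * 1.602e-13 / (4*pi*r^2)
psi = 3.7846e+11 * 0.95 * 1.602e-13 / (4*pi*1.4^2)
psi = 0.0023385 W/m^2

0.0023385


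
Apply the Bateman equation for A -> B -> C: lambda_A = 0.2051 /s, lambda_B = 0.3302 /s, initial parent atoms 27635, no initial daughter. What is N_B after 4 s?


N_B(t) = lambda_A * N_A0 / (lambda_B - lambda_A) * [exp(-lambda_A*t) - exp(-lambda_B*t)]
exp(-0.2051*4) = 0.4402555; exp(-0.3302*4) = 0.2669217
N_B = 0.2051 * 27635 / (0.3302 - 0.2051) * (0.4402555 - 0.2669217)
N_B = 7853.3

7853.3


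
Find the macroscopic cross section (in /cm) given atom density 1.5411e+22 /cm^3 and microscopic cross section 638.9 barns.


Sigma = N * sigma_barns * 1e-24
Sigma = 1.5411e+22 * 638.9 * 1e-24
Sigma = 9.8461 /cm

9.8461


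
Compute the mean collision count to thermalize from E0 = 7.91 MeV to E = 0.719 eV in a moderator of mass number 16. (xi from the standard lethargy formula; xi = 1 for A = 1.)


xi = 1 + (A-1)^2/(2A)*ln((A-1)/(A+1)) = 0.1199467 (for A = 16)
n = ln(E0/E) / xi
n = ln(7.91e6 / 0.719) / 0.1199467
n = ln(1.100139e+07) / 0.1199467 = 135.17

135.17


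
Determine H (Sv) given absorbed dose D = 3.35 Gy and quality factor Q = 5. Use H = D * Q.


H = D * Q
H = 3.35 * 5
H = 16.750 Sv

16.750


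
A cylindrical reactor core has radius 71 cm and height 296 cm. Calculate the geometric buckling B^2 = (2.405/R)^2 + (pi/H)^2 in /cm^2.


B^2 = (2.405/R)^2 + (pi/H)^2
B^2 = (2.405/71)^2 + (pi/296)^2
B^2 = 0.0012600 /cm^2

0.0012600


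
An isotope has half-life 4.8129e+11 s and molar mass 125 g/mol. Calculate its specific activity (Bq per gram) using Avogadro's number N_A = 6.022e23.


lambda = ln(2) / t_half = ln(2) / 4.8129e+11 = 1.440186e-12 /s
SA = lambda * N_A / M
SA = 1.440186e-12 * 6.022e23 / 125
SA = 6.9382e+09 Bq/g

6.9382e+09


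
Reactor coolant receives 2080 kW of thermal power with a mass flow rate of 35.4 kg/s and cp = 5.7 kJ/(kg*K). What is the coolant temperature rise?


dT = Q / (m_dot * cp)
dT = 2080 / (35.4 * 5.7)
dT = 10.308 C

10.308


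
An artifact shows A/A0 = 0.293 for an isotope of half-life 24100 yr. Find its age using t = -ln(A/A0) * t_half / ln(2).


lambda = ln(2) / t_half = ln(2) / 24100 = 2.876129e-05 /yr
t = -ln(A/A0) / lambda
t = -ln(0.293) / 2.876129e-05
t = 42682 yr

42682


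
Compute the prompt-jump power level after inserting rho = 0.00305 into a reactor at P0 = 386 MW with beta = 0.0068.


P1/P0 = beta / (beta - rho)
P1/P0 = 0.0068 / (0.0068 - 0.00305) = 1.813333
P1 = 386 * 1.813333 = 699.95 MW

699.95


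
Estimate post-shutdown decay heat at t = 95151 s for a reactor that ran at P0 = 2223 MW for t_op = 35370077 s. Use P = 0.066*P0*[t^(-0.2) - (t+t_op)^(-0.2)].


P/P0 = 0.066 * [t^(-0.2) - (t + t_op)^(-0.2)]
P/P0 = 0.066 * [95151^(-0.2) - (95151 + 35370077)^(-0.2)]
P/P0 = 0.066 * [0.1009991 - 0.03090576] = 0.004626160
P = 2223 * 0.004626160 = 10.284 MW

10.284


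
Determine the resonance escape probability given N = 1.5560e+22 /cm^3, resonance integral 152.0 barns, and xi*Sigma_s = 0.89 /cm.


p = exp(-N * I * 1e-24 / (xi*Sigma_s))
p = exp(-1.5560e+22 * 152.0 * 1e-24 / 0.89)
p = 0.070128

0.070128


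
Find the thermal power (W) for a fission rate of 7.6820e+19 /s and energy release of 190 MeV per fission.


P = fission_rate * E_MeV * 1.602e-13
P = 7.6820e+19 * 190 * 1.602e-13
P = 2.3382e+09 W

2.3382e+09


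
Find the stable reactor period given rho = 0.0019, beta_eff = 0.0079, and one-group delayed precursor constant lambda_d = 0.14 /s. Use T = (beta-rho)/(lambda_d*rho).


T = (beta - rho) / (lambda_d * rho)
T = (0.0079 - 0.0019) / (0.14 * 0.0019)
T = 22.556 s

22.556


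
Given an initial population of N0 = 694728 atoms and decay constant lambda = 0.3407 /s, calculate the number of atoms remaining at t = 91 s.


N = N0 * exp(-lambda * t)
N = 694728 * exp(-0.3407 * 91)
N = 2.3828e-08

2.3828e-08


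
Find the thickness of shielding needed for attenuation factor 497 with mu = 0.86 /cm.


x = ln(factor) / mu
x = ln(497) / 0.86
x = 7.2193 cm

7.2193


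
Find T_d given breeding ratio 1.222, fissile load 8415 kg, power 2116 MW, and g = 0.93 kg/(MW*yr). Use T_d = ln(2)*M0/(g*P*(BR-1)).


Breeding gain G = BR - 1 = 1.222 - 1 = 0.222
Fissile production rate = g * P * G = 0.93 * 2116 * 0.222 = 436.86936 kg/yr
T_d = ln(2) * M0 / (g * P * G)
T_d = ln(2) * 8415 / 436.86936 = 13.351 yr

13.351


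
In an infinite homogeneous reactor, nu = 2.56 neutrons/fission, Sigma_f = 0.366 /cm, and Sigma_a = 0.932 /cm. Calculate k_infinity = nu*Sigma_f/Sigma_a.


k_inf = nu * Sigma_f / Sigma_a
k_inf = 2.56 * 0.366 / 0.932
k_inf = 1.0053

1.0053


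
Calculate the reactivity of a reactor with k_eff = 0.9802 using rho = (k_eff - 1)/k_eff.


rho = (k_eff - 1) / k_eff
rho = (0.9802 - 1) / 0.9802
rho = -0.020200

-0.020200


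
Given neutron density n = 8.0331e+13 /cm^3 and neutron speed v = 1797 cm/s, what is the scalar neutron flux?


phi = n * v
phi = 8.0331e+13 * 1797
phi = 1.4435e+17 /cm^2/s

1.4435e+17


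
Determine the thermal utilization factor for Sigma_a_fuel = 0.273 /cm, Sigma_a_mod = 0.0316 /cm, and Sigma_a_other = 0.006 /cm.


f = Sigma_a_fuel / (Sigma_a_fuel + Sigma_a_mod + Sigma_a_other)
f = 0.273 / (0.273 + 0.0316 + 0.006)
f = 0.87894

0.87894


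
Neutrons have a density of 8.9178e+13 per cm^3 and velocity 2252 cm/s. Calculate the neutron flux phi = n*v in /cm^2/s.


phi = n * v
phi = 8.9178e+13 * 2252
phi = 2.0083e+17 /cm^2/s

2.0083e+17


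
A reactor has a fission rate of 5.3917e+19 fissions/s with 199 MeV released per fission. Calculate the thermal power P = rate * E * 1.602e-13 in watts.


P = fission_rate * E_MeV * 1.602e-13
P = 5.3917e+19 * 199 * 1.602e-13
P = 1.7189e+09 W

1.7189e+09


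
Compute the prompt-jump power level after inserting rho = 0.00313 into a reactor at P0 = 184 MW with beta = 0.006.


P1/P0 = beta / (beta - rho)
P1/P0 = 0.006 / (0.006 - 0.00313) = 2.090592
P1 = 184 * 2.090592 = 384.67 MW

384.67


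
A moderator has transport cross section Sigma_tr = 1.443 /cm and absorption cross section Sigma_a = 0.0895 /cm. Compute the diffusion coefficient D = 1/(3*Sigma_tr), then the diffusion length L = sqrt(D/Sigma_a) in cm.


D = 1 / (3 * Sigma_tr) = 1 / (3 * 1.443) = 0.2310002 cm
L = sqrt(D / Sigma_a)
L = sqrt(0.2310002 / 0.0895)
L = 1.6066 cm

1.6066


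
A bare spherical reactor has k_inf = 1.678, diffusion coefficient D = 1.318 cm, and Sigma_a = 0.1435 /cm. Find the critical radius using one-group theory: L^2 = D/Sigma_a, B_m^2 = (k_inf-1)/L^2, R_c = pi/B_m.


L^2 = D / Sigma_a = 1.318 / 0.1435 = 9.184669 cm^2
B_m^2 = (k_inf - 1) / L^2 = (1.678 - 1) / 9.184669 = 0.07381866 /cm^2
For a bare sphere: B_g = pi/R, so R_c = pi / sqrt(B_m^2)
R_c = pi / sqrt(0.07381866) = 11.563 cm

11.563


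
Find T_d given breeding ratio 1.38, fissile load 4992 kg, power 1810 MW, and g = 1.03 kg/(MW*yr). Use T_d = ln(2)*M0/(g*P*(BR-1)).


Breeding gain G = BR - 1 = 1.38 - 1 = 0.38
Fissile production rate = g * P * G = 1.03 * 1810 * 0.38 = 708.434 kg/yr
T_d = ln(2) * M0 / (g * P * G)
T_d = ln(2) * 4992 / 708.434 = 4.8843 yr

4.8843


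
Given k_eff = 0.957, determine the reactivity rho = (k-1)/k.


rho = (k_eff - 1) / k_eff
rho = (0.957 - 1) / 0.957
rho = -0.044932

-0.044932


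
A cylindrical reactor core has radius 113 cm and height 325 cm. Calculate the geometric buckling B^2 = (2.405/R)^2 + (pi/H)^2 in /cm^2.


B^2 = (2.405/R)^2 + (pi/H)^2
B^2 = (2.405/113)^2 + (pi/325)^2
B^2 = 5.4641e-04 /cm^2

5.4641e-04


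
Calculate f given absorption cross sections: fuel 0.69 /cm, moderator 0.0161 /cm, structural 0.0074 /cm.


f = Sigma_a_fuel / (Sigma_a_fuel + Sigma_a_mod + Sigma_a_other)
f = 0.69 / (0.69 + 0.0161 + 0.0074)
f = 0.96706

0.96706


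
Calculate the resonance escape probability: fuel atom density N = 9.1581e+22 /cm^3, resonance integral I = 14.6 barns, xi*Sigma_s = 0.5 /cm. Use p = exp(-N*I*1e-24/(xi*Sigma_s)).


p = exp(-N * I * 1e-24 / (xi*Sigma_s))
p = exp(-9.1581e+22 * 14.6 * 1e-24 / 0.5)
p = 0.068964

0.068964


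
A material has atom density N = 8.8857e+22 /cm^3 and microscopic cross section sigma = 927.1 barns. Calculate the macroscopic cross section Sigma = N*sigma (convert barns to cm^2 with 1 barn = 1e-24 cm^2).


Sigma = N * sigma_barns * 1e-24
Sigma = 8.8857e+22 * 927.1 * 1e-24
Sigma = 82.379 /cm

82.379


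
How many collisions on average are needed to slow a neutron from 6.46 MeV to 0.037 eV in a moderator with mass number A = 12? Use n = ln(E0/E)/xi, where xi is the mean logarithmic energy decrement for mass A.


xi = 1 + (A-1)^2/(2A)*ln((A-1)/(A+1)) = 0.1577690 (for A = 12)
n = ln(E0/E) / xi
n = ln(6.46e6 / 0.037) / 0.1577690
n = ln(1.745946e+08) / 0.1577690 = 120.29

120.29


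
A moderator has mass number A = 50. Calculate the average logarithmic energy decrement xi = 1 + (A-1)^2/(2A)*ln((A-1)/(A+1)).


xi = 1 + (A-1)^2/(2A) * ln((A-1)/(A+1))
xi = 1 + (50-1)^2/(2*50) * ln((50-1)/(50 +1))
xi = 0.039472

0.039472


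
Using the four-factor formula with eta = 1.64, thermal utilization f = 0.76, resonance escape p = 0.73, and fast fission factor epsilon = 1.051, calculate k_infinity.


k_inf = eta * f * p * epsilon
k_inf = 1.64 * 0.76 * 0.73 * 1.051
k_inf = 0.95628

0.95628


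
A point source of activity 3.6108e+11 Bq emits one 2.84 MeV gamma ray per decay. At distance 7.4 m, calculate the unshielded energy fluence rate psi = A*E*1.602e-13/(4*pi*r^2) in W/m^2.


psi = A * E * 1.602e-13 / (4*pi*r^2)
psi = 3.6108e+11 * 2.84 * 1.602e-13 / (4*pi*7.4^2)
psi = 2.3873e-04 W/m^2

2.3873e-04


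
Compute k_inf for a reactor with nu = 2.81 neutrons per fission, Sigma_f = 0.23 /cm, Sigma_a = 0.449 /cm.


k_inf = nu * Sigma_f / Sigma_a
k_inf = 2.81 * 0.23 / 0.449
k_inf = 1.4394

1.4394


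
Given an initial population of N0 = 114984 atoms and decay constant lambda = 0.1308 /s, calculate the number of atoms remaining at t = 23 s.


N = N0 * exp(-lambda * t)
N = 114984 * exp(-0.1308 * 23)
N = 5676.8

5676.8


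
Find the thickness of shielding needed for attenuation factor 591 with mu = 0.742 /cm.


x = ln(factor) / mu
x = ln(591) / 0.742
x = 8.6008 cm

8.6008


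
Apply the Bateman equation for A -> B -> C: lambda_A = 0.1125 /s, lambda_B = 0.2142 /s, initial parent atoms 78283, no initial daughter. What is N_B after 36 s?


N_B(t) = lambda_A * N_A0 / (lambda_B - lambda_A) * [exp(-lambda_A*t) - exp(-lambda_B*t)]
exp(-0.1125*36) = 0.01742237; exp(-0.2142*36) = 4.477838e-04
N_B = 0.1125 * 78283 / (0.2142 - 0.1125) * (0.01742237 - 4.477838e-04)
N_B = 1469.9

1469.9


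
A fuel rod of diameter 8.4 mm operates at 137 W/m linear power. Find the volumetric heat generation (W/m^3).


r = D / 2 / 1000 = 8.4 / 2 / 1000 = 0.0042 m
q''' = q' / (pi * r^2)
q''' = 137 / (pi * 0.0042^2)
q''' = 2.4721e+06 W/m^3

2.4721e+06


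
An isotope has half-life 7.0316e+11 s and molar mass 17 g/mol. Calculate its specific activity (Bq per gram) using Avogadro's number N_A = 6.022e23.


lambda = ln(2) / t_half = ln(2) / 7.0316e+11 = 9.857603e-13 /s
SA = lambda * N_A / M
SA = 9.857603e-13 * 6.022e23 / 17
SA = 3.4919e+10 Bq/g

3.4919e+10


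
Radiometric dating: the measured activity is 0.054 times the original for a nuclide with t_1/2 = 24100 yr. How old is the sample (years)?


lambda = ln(2) / t_half = ln(2) / 24100 = 2.876129e-05 /yr
t = -ln(A/A0) / lambda
t = -ln(0.054) / 2.876129e-05
t = 101483 yr

101483


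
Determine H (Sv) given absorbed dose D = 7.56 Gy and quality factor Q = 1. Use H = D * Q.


H = D * Q
H = 7.56 * 1
H = 7.5600 Sv

7.5600


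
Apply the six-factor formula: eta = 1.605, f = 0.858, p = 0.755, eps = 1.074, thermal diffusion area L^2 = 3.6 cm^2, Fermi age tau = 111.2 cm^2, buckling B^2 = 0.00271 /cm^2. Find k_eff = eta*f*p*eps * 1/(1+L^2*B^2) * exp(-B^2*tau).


k_inf = eta*f*p*eps = 1.605*0.858*0.755*1.074 = 1.116641
P_TNL = 1/(1 + L^2*B^2) = 1/(1 + 3.6*0.00271) = 0.9903383
P_FNL = exp(-B^2*tau) = exp(-0.00271*111.2) = 0.7398173
k_eff = k_inf * P_TNL * P_FNL = 1.116641 * 0.9903383 * 0.7398173
k_eff = 0.81813

0.81813


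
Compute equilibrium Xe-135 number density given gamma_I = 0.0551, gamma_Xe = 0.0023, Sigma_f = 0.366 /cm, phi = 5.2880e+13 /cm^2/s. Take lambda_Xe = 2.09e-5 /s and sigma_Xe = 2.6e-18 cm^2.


Xe_eq = (gamma_I + gamma_Xe) * Sigma_f * phi / (lambda_Xe + sigma_Xe * phi)
Numerator = (0.0551 + 0.0023) * 0.366 * 5.2880e+13 = 1.110924e+12
Denominator = 2.09e-5 + 2.6e-18 * 5.2880e+13 = 1.583880e-04
Xe_eq = 1.110924e+12 / 1.583880e-04 = 7.0139e+15 /cm^3

7.0139e+15


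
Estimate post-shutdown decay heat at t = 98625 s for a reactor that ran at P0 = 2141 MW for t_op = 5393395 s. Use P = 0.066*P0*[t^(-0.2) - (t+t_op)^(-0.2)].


P/P0 = 0.066 * [t^(-0.2) - (t + t_op)^(-0.2)]
P/P0 = 0.066 * [98625^(-0.2) - (98625 + 5393395)^(-0.2)]
P/P0 = 0.066 * [0.1002773 - 0.04488008] = 0.003656217
P = 2141 * 0.003656217 = 7.8280 MW

7.8280


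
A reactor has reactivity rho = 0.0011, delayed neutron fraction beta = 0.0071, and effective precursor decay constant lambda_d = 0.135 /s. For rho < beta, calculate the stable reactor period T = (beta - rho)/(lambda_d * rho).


T = (beta - rho) / (lambda_d * rho)
T = (0.0071 - 0.0011) / (0.135 * 0.0011)
T = 40.404 s

40.404


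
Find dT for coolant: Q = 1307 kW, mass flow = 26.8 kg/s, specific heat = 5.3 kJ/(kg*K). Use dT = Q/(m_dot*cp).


dT = Q / (m_dot * cp)
dT = 1307 / (26.8 * 5.3)
dT = 9.2016 C

9.2016


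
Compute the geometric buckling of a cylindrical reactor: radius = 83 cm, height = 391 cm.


B^2 = (2.405/R)^2 + (pi/H)^2
B^2 = (2.405/83)^2 + (pi/391)^2
B^2 = 9.0416e-04 /cm^2

9.0416e-04


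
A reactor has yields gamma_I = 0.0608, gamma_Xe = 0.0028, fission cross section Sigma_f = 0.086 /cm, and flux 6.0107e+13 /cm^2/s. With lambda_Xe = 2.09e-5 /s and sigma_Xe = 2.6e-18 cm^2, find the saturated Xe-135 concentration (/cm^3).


Xe_eq = (gamma_I + gamma_Xe) * Sigma_f * phi / (lambda_Xe + sigma_Xe * phi)
Numerator = (0.0608 + 0.0028) * 0.086 * 6.0107e+13 = 3.287612e+11
Denominator = 2.09e-5 + 2.6e-18 * 6.0107e+13 = 1.771782e-04
Xe_eq = 3.287612e+11 / 1.771782e-04 = 1.8555e+15 /cm^3

1.8555e+15


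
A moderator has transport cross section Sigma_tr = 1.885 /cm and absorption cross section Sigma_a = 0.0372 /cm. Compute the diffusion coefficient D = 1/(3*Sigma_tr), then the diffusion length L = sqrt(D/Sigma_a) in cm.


D = 1 / (3 * Sigma_tr) = 1 / (3 * 1.885) = 0.1768347 cm
L = sqrt(D / Sigma_a)
L = sqrt(0.1768347 / 0.0372)
L = 2.1803 cm

2.1803


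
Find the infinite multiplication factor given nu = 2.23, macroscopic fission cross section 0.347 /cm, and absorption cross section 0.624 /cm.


k_inf = nu * Sigma_f / Sigma_a
k_inf = 2.23 * 0.347 / 0.624
k_inf = 1.2401

1.2401


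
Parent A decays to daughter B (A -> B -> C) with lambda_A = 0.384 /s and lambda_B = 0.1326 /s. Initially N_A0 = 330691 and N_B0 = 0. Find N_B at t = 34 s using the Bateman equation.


N_B(t) = lambda_A * N_A0 / (lambda_B - lambda_A) * [exp(-lambda_A*t) - exp(-lambda_B*t)]
exp(-0.384*34) = 2.137230e-06; exp(-0.1326*34) = 0.01101607
N_B = 0.384 * 330691 / (0.1326 - 0.384) * (2.137230e-06 - 0.01101607)
N_B = 5563.3

5563.3


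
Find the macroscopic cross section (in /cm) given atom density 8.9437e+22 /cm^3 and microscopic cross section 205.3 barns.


Sigma = N * sigma_barns * 1e-24
Sigma = 8.9437e+22 * 205.3 * 1e-24
Sigma = 18.361 /cm

18.361


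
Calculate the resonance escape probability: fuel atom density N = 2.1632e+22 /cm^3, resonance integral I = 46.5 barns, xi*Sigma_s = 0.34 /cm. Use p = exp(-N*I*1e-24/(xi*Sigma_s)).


p = exp(-N * I * 1e-24 / (xi*Sigma_s))
p = exp(-2.1632e+22 * 46.5 * 1e-24 / 0.34)
p = 0.051897

0.051897


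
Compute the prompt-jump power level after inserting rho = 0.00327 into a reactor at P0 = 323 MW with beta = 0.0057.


P1/P0 = beta / (beta - rho)
P1/P0 = 0.0057 / (0.0057 - 0.00327) = 2.345679
P1 = 323 * 2.345679 = 757.65 MW

757.65


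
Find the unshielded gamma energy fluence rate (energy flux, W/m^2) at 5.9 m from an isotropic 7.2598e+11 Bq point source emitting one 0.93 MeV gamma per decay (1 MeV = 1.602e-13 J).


psi = A * E * 1.602e-13 / (4*pi*r^2)
psi = 7.2598e+11 * 0.93 * 1.602e-13 / (4*pi*5.9^2)
psi = 2.4726e-04 W/m^2

2.4726e-04


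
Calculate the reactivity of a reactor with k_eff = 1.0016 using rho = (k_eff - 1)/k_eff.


rho = (k_eff - 1) / k_eff
rho = (1.0016 - 1) / 1.0016
rho = 0.0015974

0.0015974


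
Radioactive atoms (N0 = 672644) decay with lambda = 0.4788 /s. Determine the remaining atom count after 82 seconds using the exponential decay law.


N = N0 * exp(-lambda * t)
N = 672644 * exp(-0.4788 * 82)
N = 5.9798e-12

5.9798e-12


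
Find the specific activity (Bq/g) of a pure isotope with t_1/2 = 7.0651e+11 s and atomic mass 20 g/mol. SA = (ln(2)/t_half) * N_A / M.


lambda = ln(2) / t_half = ln(2) / 7.0651e+11 = 9.810862e-13 /s
SA = lambda * N_A / M
SA = 9.810862e-13 * 6.022e23 / 20
SA = 2.9541e+10 Bq/g

2.9541e+10


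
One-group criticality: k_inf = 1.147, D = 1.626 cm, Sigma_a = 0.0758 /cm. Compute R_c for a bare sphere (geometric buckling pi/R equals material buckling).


L^2 = D / Sigma_a = 1.626 / 0.0758 = 21.45119 cm^2
B_m^2 = (k_inf - 1) / L^2 = (1.147 - 1) / 21.45119 = 0.006852767 /cm^2
For a bare sphere: B_g = pi/R, so R_c = pi / sqrt(B_m^2)
R_c = pi / sqrt(0.006852767) = 37.950 cm

37.950


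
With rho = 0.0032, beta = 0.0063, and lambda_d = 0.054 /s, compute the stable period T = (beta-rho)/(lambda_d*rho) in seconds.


T = (beta - rho) / (lambda_d * rho)
T = (0.0063 - 0.0032) / (0.054 * 0.0032)
T = 17.940 s

17.940


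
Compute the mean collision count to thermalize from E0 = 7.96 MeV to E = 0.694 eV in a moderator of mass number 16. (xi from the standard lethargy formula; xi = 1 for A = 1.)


xi = 1 + (A-1)^2/(2A)*ln((A-1)/(A+1)) = 0.1199467 (for A = 16)
n = ln(E0/E) / xi
n = ln(7.96e6 / 0.694) / 0.1199467
n = ln(1.146974e+07) / 0.1199467 = 135.52

135.52


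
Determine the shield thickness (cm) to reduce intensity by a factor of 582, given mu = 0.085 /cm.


x = ln(factor) / mu
x = ln(582) / 0.085
x = 74.900 cm

74.900


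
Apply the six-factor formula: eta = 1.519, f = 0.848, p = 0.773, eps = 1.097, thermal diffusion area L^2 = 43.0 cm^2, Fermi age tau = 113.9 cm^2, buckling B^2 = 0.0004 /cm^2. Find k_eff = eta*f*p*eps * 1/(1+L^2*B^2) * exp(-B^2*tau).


k_inf = eta*f*p*eps = 1.519*0.848*0.773*1.097 = 1.092295
P_TNL = 1/(1 + L^2*B^2) = 1/(1 + 43.0*0.0004) = 0.9830908
P_FNL = exp(-B^2*tau) = exp(-0.0004*113.9) = 0.9554623
k_eff = k_inf * P_TNL * P_FNL = 1.092295 * 0.9830908 * 0.9554623
k_eff = 1.0260

1.0260


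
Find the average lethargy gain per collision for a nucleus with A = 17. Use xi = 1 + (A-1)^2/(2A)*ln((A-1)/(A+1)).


xi = 1 + (A-1)^2/(2A) * ln((A-1)/(A+1))
xi = 1 + (17-1)^2/(2*17) * ln((17-1)/(17 +1))
xi = 0.11316

0.11316


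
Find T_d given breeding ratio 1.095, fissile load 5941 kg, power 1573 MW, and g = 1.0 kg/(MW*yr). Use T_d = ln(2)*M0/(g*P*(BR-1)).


Breeding gain G = BR - 1 = 1.095 - 1 = 0.095
Fissile production rate = g * P * G = 1.0 * 1573 * 0.095 = 149.435 kg/yr
T_d = ln(2) * M0 / (g * P * G)
T_d = ln(2) * 5941 / 149.435 = 27.557 yr

27.557


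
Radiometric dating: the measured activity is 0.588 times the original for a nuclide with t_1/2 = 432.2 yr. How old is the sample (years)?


lambda = ln(2) / t_half = ln(2) / 432.2 = 0.001603765 /yr
t = -ln(A/A0) / lambda
t = -ln(0.588) / 0.001603765
t = 331.11 yr

331.11


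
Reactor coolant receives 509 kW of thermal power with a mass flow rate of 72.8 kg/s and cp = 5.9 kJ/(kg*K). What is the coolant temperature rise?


dT = Q / (m_dot * cp)
dT = 509 / (72.8 * 5.9)
dT = 1.1850 C

1.1850


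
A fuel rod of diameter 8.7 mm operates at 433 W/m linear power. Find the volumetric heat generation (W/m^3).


r = D / 2 / 1000 = 8.7 / 2 / 1000 = 0.00435 m
q''' = q' / (pi * r^2)
q''' = 433 / (pi * 0.00435^2)
q''' = 7.2838e+06 W/m^3

7.2838e+06


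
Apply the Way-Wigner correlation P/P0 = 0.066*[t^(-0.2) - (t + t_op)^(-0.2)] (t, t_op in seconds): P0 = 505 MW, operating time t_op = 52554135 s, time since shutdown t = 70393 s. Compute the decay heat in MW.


P/P0 = 0.066 * [t^(-0.2) - (t + t_op)^(-0.2)]
P/P0 = 0.066 * [70393^(-0.2) - (70393 + 52554135)^(-0.2)]
P/P0 = 0.066 * [0.1072739 - 0.02856027] = 0.005195100
P = 505 * 0.005195100 = 2.6235 MW

2.6235


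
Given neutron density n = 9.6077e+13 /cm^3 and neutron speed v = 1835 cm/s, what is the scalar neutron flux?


phi = n * v
phi = 9.6077e+13 * 1835
phi = 1.7630e+17 /cm^2/s

1.7630e+17


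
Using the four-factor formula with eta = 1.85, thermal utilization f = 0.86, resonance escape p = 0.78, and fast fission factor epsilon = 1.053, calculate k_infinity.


k_inf = eta * f * p * epsilon
k_inf = 1.85 * 0.86 * 0.78 * 1.053
k_inf = 1.3068

1.3068


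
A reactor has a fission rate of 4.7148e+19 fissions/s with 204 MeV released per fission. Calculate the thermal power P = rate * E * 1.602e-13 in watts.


P = fission_rate * E_MeV * 1.602e-13
P = 4.7148e+19 * 204 * 1.602e-13
P = 1.5408e+09 W

1.5408e+09


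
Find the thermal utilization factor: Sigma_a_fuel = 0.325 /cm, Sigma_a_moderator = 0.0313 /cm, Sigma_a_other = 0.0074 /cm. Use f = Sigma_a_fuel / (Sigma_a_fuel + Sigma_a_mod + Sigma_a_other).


f = Sigma_a_fuel / (Sigma_a_fuel + Sigma_a_mod + Sigma_a_other)
f = 0.325 / (0.325 + 0.0313 + 0.0074)
f = 0.89359

0.89359


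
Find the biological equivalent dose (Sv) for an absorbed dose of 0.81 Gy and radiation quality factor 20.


H = D * Q
H = 0.81 * 20
H = 16.200 Sv

16.200


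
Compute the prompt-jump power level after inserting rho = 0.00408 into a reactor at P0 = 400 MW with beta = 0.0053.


P1/P0 = beta / (beta - rho)
P1/P0 = 0.0053 / (0.0053 - 0.00408) = 4.344262
P1 = 400 * 4.344262 = 1737.7 MW

1737.7


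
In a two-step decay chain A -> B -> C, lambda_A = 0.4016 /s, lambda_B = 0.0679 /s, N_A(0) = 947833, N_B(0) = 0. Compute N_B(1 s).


N_B(t) = lambda_A * N_A0 / (lambda_B - lambda_A) * [exp(-lambda_A*t) - exp(-lambda_B*t)]
exp(-0.4016*1) = 0.6692484; exp(-0.0679*1) = 0.9343539
N_B = 0.4016 * 947833 / (0.0679 - 0.4016) * (0.6692484 - 0.9343539)
N_B = 302404

302404


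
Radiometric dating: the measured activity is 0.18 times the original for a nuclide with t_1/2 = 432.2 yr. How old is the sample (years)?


lambda = ln(2) / t_half = ln(2) / 432.2 = 0.001603765 /yr
t = -ln(A/A0) / lambda
t = -ln(0.18) / 0.001603765
t = 1069.2 yr

1069.2


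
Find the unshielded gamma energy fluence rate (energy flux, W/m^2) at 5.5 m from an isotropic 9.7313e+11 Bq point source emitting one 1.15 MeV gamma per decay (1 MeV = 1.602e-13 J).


psi = A * E * 1.602e-13 / (4*pi*r^2)
psi = 9.7313e+11 * 1.15 * 1.602e-13 / (4*pi*5.5^2)
psi = 4.7162e-04 W/m^2

4.7162e-04


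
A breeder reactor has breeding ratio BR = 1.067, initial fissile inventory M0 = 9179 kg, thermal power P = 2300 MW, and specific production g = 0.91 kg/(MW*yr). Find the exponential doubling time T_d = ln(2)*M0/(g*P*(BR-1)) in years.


Breeding gain G = BR - 1 = 1.067 - 1 = 0.067
Fissile production rate = g * P * G = 0.91 * 2300 * 0.067 = 140.231 kg/yr
T_d = ln(2) * M0 / (g * P * G)
T_d = ln(2) * 9179 / 140.231 = 45.371 yr

45.371


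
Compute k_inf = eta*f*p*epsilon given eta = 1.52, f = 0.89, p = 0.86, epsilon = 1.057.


k_inf = eta * f * p * epsilon
k_inf = 1.52 * 0.89 * 0.86 * 1.057
k_inf = 1.2297

1.2297


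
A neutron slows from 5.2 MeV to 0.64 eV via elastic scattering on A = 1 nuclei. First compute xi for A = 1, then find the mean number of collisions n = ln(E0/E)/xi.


xi = 1 + (A-1)^2/(2A)*ln((A-1)/(A+1)) = 1 (for A = 1)
n = ln(E0/E) / xi
n = ln(5.2e6 / 0.64) / 1
n = ln(8.125000e+06) / 1 = 15.910

15.910


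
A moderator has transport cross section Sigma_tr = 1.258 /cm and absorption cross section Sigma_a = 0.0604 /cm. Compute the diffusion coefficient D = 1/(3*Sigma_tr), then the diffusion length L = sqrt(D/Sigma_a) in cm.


D = 1 / (3 * Sigma_tr) = 1 / (3 * 1.258) = 0.2649709 cm
L = sqrt(D / Sigma_a)
L = sqrt(0.2649709 / 0.0604)
L = 2.0945 cm

2.0945


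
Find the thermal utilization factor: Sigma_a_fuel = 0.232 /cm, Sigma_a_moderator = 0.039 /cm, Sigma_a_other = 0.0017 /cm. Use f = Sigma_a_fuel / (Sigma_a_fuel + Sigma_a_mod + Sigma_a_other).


f = Sigma_a_fuel / (Sigma_a_fuel + Sigma_a_mod + Sigma_a_other)
f = 0.232 / (0.232 + 0.039 + 0.0017)
f = 0.85075

0.85075


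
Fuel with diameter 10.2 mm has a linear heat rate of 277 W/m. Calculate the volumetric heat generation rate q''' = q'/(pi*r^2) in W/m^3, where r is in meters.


r = D / 2 / 1000 = 10.2 / 2 / 1000 = 0.0051 m
q''' = q' / (pi * r^2)
q''' = 277 / (pi * 0.0051^2)
q''' = 3.3899e+06 W/m^3

3.3899e+06


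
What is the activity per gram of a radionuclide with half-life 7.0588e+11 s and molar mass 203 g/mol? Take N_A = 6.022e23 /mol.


lambda = ln(2) / t_half = ln(2) / 7.0588e+11 = 9.819618e-13 /s
SA = lambda * N_A / M
SA = 9.819618e-13 * 6.022e23 / 203
SA = 2.9130e+09 Bq/g

2.9130e+09


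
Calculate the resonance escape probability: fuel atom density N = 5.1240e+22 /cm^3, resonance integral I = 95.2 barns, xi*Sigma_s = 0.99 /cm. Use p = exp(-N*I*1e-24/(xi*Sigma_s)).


p = exp(-N * I * 1e-24 / (xi*Sigma_s))
p = exp(-5.1240e+22 * 95.2 * 1e-24 / 0.99)
p = 0.0072459

0.0072459


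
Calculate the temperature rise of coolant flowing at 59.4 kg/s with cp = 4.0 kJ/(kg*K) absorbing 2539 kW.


dT = Q / (m_dot * cp)
dT = 2539 / (59.4 * 4.0)
dT = 10.686 C

10.686


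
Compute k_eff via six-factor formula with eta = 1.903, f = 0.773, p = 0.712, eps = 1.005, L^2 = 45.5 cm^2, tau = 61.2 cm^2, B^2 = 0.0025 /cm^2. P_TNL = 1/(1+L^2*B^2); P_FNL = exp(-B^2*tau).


k_inf = eta*f*p*eps = 1.903*0.773*0.712*1.005 = 1.052602
P_TNL = 1/(1 + L^2*B^2) = 1/(1 + 45.5*0.0025) = 0.8978676
P_FNL = exp(-B^2*tau) = exp(-0.0025*61.2) = 0.8581297
k_eff = k_inf * P_TNL * P_FNL = 1.052602 * 0.8978676 * 0.8581297
k_eff = 0.81102

0.81102


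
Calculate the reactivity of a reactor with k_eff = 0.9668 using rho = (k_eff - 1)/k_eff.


rho = (k_eff - 1) / k_eff
rho = (0.9668 - 1) / 0.9668
rho = -0.034340

-0.034340


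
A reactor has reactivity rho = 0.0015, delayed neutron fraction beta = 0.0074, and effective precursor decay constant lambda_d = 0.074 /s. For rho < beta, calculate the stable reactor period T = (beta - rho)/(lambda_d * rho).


T = (beta - rho) / (lambda_d * rho)
T = (0.0074 - 0.0015) / (0.074 * 0.0015)
T = 53.153 s

53.153


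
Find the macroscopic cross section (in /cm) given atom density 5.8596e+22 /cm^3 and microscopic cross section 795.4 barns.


Sigma = N * sigma_barns * 1e-24
Sigma = 5.8596e+22 * 795.4 * 1e-24
Sigma = 46.607 /cm

46.607


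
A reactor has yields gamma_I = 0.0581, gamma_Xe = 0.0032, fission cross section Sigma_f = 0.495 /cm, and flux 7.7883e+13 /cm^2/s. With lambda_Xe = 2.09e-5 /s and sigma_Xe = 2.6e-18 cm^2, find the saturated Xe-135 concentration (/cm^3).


Xe_eq = (gamma_I + gamma_Xe) * Sigma_f * phi / (lambda_Xe + sigma_Xe * phi)
Numerator = (0.0581 + 0.0032) * 0.495 * 7.7883e+13 = 2.363243e+12
Denominator = 2.09e-5 + 2.6e-18 * 7.7883e+13 = 2.233958e-04
Xe_eq = 2.363243e+12 / 2.233958e-04 = 1.0579e+16 /cm^3

1.0579e+16


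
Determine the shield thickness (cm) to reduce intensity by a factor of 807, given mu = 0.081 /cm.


x = ln(factor) / mu
x = ln(807) / 0.081
x = 82.634 cm

82.634


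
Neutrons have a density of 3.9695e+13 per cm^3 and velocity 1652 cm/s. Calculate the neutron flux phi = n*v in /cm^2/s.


phi = n * v
phi = 3.9695e+13 * 1652
phi = 6.5576e+16 /cm^2/s

6.5576e+16


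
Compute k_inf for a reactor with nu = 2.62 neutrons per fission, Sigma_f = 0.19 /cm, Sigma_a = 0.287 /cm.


k_inf = nu * Sigma_f / Sigma_a
k_inf = 2.62 * 0.19 / 0.287
k_inf = 1.7345

1.7345


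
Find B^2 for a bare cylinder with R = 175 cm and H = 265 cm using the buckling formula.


B^2 = (2.405/R)^2 + (pi/H)^2
B^2 = (2.405/175)^2 + (pi/265)^2
B^2 = 3.2941e-04 /cm^2

3.2941e-04


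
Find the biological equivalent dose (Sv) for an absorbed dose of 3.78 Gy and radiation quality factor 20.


H = D * Q
H = 3.78 * 20
H = 75.600 Sv

75.600


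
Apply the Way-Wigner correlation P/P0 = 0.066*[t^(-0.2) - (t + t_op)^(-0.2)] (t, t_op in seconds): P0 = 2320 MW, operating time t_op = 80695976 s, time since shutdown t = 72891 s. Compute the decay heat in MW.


P/P0 = 0.066 * [t^(-0.2) - (t + t_op)^(-0.2)]
P/P0 = 0.066 * [72891^(-0.2) - (72891 + 80695976)^(-0.2)]
P/P0 = 0.066 * [0.1065284 - 0.02621508] = 0.005300679
P = 2320 * 0.005300679 = 12.298 MW

12.298


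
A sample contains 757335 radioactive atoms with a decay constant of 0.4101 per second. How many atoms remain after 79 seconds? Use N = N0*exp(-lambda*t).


N = N0 * exp(-lambda * t)
N = 757335 * exp(-0.4101 * 79)
N = 6.4426e-09

6.4426e-09


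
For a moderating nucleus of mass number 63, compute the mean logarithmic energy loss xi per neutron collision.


xi = 1 + (A-1)^2/(2A) * ln((A-1)/(A+1))
xi = 1 + (63-1)^2/(2*63) * ln((63-1)/(63 +1))
xi = 0.031413

0.031413
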